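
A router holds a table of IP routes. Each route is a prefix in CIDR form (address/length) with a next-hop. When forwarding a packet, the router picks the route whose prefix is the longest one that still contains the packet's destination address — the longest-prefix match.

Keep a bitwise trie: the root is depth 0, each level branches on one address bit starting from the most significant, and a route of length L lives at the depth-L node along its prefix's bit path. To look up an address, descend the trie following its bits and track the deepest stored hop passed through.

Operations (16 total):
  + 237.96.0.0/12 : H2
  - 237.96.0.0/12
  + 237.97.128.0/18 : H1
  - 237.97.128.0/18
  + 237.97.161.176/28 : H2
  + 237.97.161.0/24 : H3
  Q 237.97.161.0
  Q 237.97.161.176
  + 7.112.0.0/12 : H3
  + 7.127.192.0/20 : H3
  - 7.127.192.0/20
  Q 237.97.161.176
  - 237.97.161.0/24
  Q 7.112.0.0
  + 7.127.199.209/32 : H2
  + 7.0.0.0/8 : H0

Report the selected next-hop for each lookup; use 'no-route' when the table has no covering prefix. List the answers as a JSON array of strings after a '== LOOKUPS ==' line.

Process each operation:
  add 237.96.0.0/12 -> H2 at depth 12
  del 237.96.0.0/12 (clear depth 12)
  add 237.97.128.0/18 -> H1 at depth 18
  del 237.97.128.0/18 (clear depth 18)
  add 237.97.161.176/28 -> H2 at depth 28
  add 237.97.161.0/24 -> H3 at depth 24
  lookup 237.97.161.0: bits 111011010110000110100001 walk d0:-→d1:-→d2:-→d3:-→d4:-→d5:-→d6:-→d7:-→d8:-→d9:-→d10:-→d11:-→d12:-→d13:-→d14:-→d15:-→d16:-→d17:-→d18:-→d19:-→d20:-→d21:-→d22:-→d23:-→d24:H3 -> H3
  lookup 237.97.161.176: bits 1110110101100001101000011011 walk d0:-→d1:-→d2:-→d3:-→d4:-→d5:-→d6:-→d7:-→d8:-→d9:-→d10:-→d11:-→d12:-→d13:-→d14:-→d15:-→d16:-→d17:-→d18:-→d19:-→d20:-→d21:-→d22:-→d23:-→d24:H3→d25:-→d26:-→d27:-→d28:H2 -> H2
  add 7.112.0.0/12 -> H3 at depth 12
  add 7.127.192.0/20 -> H3 at depth 20
  del 7.127.192.0/20 (clear depth 20)
  lookup 237.97.161.176: bits 1110110101100001101000011011 walk d0:-→d1:-→d2:-→d3:-→d4:-→d5:-→d6:-→d7:-→d8:-→d9:-→d10:-→d11:-→d12:-→d13:-→d14:-→d15:-→d16:-→d17:-→d18:-→d19:-→d20:-→d21:-→d22:-→d23:-→d24:H3→d25:-→d26:-→d27:-→d28:H2 -> H2
  del 237.97.161.0/24 (clear depth 24)
  lookup 7.112.0.0: bits 000001110111 walk d0:-→d1:-→d2:-→d3:-→d4:-→d5:-→d6:-→d7:-→d8:-→d9:-→d10:-→d11:-→d12:H3 -> H3
  add 7.127.199.209/32 -> H2 at depth 32
  add 7.0.0.0/8 -> H0 at depth 8

== LOOKUPS ==
["H3","H2","H2","H3"]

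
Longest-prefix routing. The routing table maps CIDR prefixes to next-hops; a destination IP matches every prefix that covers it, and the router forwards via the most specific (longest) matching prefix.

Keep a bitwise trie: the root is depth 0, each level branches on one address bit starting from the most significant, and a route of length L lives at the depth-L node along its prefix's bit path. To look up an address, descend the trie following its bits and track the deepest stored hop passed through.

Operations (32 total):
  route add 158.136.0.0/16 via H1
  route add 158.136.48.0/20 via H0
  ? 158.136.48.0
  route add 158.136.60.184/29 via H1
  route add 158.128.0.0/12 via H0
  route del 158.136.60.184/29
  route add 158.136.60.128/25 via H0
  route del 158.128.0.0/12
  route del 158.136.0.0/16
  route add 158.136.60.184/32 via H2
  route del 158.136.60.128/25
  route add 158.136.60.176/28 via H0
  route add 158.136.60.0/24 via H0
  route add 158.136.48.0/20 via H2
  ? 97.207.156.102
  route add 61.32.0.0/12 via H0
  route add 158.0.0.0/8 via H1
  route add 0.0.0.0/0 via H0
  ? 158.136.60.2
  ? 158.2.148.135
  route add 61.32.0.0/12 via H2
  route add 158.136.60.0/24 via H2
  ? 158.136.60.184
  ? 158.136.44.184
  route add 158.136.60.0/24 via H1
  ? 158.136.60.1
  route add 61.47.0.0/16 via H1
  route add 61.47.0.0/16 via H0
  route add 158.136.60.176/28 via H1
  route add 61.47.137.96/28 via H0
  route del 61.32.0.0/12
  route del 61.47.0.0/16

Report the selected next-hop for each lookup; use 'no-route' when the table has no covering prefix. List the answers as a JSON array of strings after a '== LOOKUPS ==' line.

Trace:
  add 158.136.0.0/16 -> H1 at depth 16
  add 158.136.48.0/20 -> H0 at depth 20
  lookup 158.136.48.0: bits 10011110100010000011 walk d0:-→d1:-→d2:-→d3:-→d4:-→d5:-→d6:-→d7:-→d8:-→d9:-→d10:-→d11:-→d12:-→d13:-→d14:-→d15:-→d16:H1→d17:-→d18:-→d19:-→d20:H0 -> H0
  add 158.136.60.184/29 -> H1 at depth 29
  add 158.128.0.0/12 -> H0 at depth 12
  del 158.136.60.184/29 (clear depth 29)
  add 158.136.60.128/25 -> H0 at depth 25
  del 158.128.0.0/12 (clear depth 12)
  del 158.136.0.0/16 (clear depth 16)
  add 158.136.60.184/32 -> H2 at depth 32
  del 158.136.60.128/25 (clear depth 25)
  add 158.136.60.176/28 -> H0 at depth 28
  add 158.136.60.0/24 -> H0 at depth 24
  add 158.136.48.0/20 -> H2 at depth 20
  lookup 97.207.156.102: bits ε walk d0:- -> no-route
  add 61.32.0.0/12 -> H0 at depth 12
  add 158.0.0.0/8 -> H1 at depth 8
  add 0.0.0.0/0 -> H0 at depth 0
  lookup 158.136.60.2: bits 100111101000100000111100 walk d0:H0→d1:-→d2:-→d3:-→d4:-→d5:-→d6:-→d7:-→d8:H1→d9:-→d10:-→d11:-→d12:-→d13:-→d14:-→d15:-→d16:-→d17:-→d18:-→d19:-→d20:H2→d21:-→d22:-→d23:-→d24:H0 -> H0
  lookup 158.2.148.135: bits 10011110 walk d0:H0→d1:-→d2:-→d3:-→d4:-→d5:-→d6:-→d7:-→d8:H1 -> H1
  add 61.32.0.0/12 -> H2 at depth 12
  add 158.136.60.0/24 -> H2 at depth 24
  lookup 158.136.60.184: bits 10011110100010000011110010111000 walk d0:H0→d1:-→d2:-→d3:-→d4:-→d5:-→d6:-→d7:-→d8:H1→d9:-→d10:-→d11:-→d12:-→d13:-→d14:-→d15:-→d16:-→d17:-→d18:-→d19:-→d20:H2→d21:-→d22:-→d23:-→d24:H2→d25:-→d26:-→d27:-→d28:H0→d29:-→d30:-→d31:-→d32:H2 -> H2
  lookup 158.136.44.184: bits 1001111010001000001 walk d0:H0→d1:-→d2:-→d3:-→d4:-→d5:-→d6:-→d7:-→d8:H1→d9:-→d10:-→d11:-→d12:-→d13:-→d14:-→d15:-→d16:-→d17:-→d18:-→d19:- -> H1
  add 158.136.60.0/24 -> H1 at depth 24
  lookup 158.136.60.1: bits 100111101000100000111100 walk d0:H0→d1:-→d2:-→d3:-→d4:-→d5:-→d6:-→d7:-→d8:H1→d9:-→d10:-→d11:-→d12:-→d13:-→d14:-→d15:-→d16:-→d17:-→d18:-→d19:-→d20:H2→d21:-→d22:-→d23:-→d24:H1 -> H1
  add 61.47.0.0/16 -> H1 at depth 16
  add 61.47.0.0/16 -> H0 at depth 16
  add 158.136.60.176/28 -> H1 at depth 28
  add 61.47.137.96/28 -> H0 at depth 28
  del 61.32.0.0/12 (clear depth 12)
  del 61.47.0.0/16 (clear depth 16)

== LOOKUPS ==
["H0","no-route","H0","H1","H2","H1","H1"]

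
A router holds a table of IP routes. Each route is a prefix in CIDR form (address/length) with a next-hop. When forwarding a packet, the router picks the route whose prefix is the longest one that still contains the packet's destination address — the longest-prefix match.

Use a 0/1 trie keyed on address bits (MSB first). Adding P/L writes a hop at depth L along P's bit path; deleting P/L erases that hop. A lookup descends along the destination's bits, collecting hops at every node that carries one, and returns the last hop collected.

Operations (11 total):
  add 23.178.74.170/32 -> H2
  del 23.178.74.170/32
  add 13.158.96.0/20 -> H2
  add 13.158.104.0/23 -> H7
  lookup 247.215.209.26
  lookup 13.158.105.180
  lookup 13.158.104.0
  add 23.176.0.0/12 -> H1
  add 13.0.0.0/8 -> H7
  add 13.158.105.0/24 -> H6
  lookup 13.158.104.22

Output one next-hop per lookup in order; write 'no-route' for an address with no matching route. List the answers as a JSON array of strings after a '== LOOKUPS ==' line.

Apply in order:
  add 23.178.74.170/32 -> H2 at depth 32
  del 23.178.74.170/32 (clear depth 32)
  add 13.158.96.0/20 -> H2 at depth 20
  add 13.158.104.0/23 -> H7 at depth 23
  Q 247.215.209.26: descend ε ; hops seen [∅] ; pick no-route
  Q 13.158.105.180: descend 00001101100111100110100 ; hops seen [H2,H7] ; pick H7
  Q 13.158.104.0: descend 00001101100111100110100 ; hops seen [H2,H7] ; pick H7
  add 23.176.0.0/12 -> H1 at depth 12
  add 13.0.0.0/8 -> H7 at depth 8
  add 13.158.105.0/24 -> H6 at depth 24
  Q 13.158.104.22: descend 00001101100111100110100 ; hops seen [H7,H2,H7] ; pick H7

== LOOKUPS ==
["no-route","H7","H7","H7"]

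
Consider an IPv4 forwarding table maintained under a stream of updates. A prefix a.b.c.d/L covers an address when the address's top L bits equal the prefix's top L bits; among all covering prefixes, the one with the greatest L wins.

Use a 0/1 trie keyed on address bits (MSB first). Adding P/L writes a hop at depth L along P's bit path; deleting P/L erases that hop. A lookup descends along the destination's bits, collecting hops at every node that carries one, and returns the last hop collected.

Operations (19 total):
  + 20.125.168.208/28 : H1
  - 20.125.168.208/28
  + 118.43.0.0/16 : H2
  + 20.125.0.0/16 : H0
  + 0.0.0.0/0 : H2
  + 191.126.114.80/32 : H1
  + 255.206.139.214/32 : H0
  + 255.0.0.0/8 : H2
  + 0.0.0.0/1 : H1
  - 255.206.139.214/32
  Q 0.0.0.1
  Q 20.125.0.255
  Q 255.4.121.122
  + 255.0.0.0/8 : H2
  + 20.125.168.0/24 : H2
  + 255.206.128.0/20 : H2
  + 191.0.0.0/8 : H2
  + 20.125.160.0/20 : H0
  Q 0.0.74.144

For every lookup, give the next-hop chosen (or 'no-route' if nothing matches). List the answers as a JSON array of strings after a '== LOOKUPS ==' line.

Apply in order:
  + 20.125.168.208/28 (H1) depth=28
  del 20.125.168.208/28 (clear depth 28)
  + 118.43.0.0/16 (H2) depth=16
  + 20.125.0.0/16 (H0) depth=16
  + 0.0.0.0/0 (H2) depth=0
  + 191.126.114.80/32 (H1) depth=32
  + 255.206.139.214/32 (H0) depth=32
  + 255.0.0.0/8 (H2) depth=8
  + 0.0.0.0/1 (H1) depth=1
  del 255.206.139.214/32 (clear depth 32)
  lookup 0.0.0.1: bits 000 walk d0:H2→d1:H1→d2:-→d3:- -> H1
  lookup 20.125.0.255: bits 0001010001111101 walk d0:H2→d1:H1→d2:-→d3:-→d4:-→d5:-→d6:-→d7:-→d8:-→d9:-→d10:-→d11:-→d12:-→d13:-→d14:-→d15:-→d16:H0 -> H0
  lookup 255.4.121.122: bits 11111111 walk d0:H2→d1:-→d2:-→d3:-→d4:-→d5:-→d6:-→d7:-→d8:H2 -> H2
  + 255.0.0.0/8 (H2) depth=8
  + 20.125.168.0/24 (H2) depth=24
  + 255.206.128.0/20 (H2) depth=20
  + 191.0.0.0/8 (H2) depth=8
  + 20.125.160.0/20 (H0) depth=20
  lookup 0.0.74.144: bits 000 walk d0:H2→d1:H1→d2:-→d3:- -> H1

== LOOKUPS ==
["H1","H0","H2","H1"]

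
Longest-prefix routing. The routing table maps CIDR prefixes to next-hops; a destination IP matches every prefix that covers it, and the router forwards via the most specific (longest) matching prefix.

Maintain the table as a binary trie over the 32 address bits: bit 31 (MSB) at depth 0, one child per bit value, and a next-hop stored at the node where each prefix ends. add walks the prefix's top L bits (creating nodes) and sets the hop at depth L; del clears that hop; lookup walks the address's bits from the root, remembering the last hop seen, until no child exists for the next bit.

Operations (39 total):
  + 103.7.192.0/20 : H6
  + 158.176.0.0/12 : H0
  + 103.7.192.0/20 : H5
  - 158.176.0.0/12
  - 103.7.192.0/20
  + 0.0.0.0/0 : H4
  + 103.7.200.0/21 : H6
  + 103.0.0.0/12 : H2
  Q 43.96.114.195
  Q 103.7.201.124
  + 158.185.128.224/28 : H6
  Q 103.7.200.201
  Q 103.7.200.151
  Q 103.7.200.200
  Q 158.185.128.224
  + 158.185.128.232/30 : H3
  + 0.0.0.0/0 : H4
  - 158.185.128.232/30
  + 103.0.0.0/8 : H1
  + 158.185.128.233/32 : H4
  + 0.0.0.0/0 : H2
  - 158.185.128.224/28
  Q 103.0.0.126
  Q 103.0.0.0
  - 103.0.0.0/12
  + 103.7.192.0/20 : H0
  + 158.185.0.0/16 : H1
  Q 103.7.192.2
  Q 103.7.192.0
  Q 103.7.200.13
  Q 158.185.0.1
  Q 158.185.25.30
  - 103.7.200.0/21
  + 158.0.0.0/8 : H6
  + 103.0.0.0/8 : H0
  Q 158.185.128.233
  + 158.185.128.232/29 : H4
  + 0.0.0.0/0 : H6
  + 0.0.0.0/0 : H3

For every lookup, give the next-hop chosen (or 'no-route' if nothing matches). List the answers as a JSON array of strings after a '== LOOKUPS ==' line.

Trace:
  add 103.7.192.0/20 -> H6 at depth 20
  add 158.176.0.0/12 -> H0 at depth 12
  add 103.7.192.0/20 -> H5 at depth 20
  - 158.176.0.0/12 clear@12
  - 103.7.192.0/20 clear@20
  add 0.0.0.0/0 -> H4 at depth 0
  add 103.7.200.0/21 -> H6 at depth 21
  add 103.0.0.0/12 -> H2 at depth 12
  Q 43.96.114.195: descend 0 ; hops seen [H4] ; pick H4
  Q 103.7.201.124: descend 011001110000011111001 ; hops seen [H4,H2,H6] ; pick H6
  add 158.185.128.224/28 -> H6 at depth 28
  Q 103.7.200.201: descend 011001110000011111001 ; hops seen [H4,H2,H6] ; pick H6
  Q 103.7.200.151: descend 011001110000011111001 ; hops seen [H4,H2,H6] ; pick H6
  Q 103.7.200.200: descend 011001110000011111001 ; hops seen [H4,H2,H6] ; pick H6
  Q 158.185.128.224: descend 1001111010111001100000001110 ; hops seen [H4,H6] ; pick H6
  add 158.185.128.232/30 -> H3 at depth 30
  add 0.0.0.0/0 -> H4 at depth 0
  - 158.185.128.232/30 clear@30
  add 103.0.0.0/8 -> H1 at depth 8
  add 158.185.128.233/32 -> H4 at depth 32
  add 0.0.0.0/0 -> H2 at depth 0
  - 158.185.128.224/28 clear@28
  Q 103.0.0.126: descend 0110011100000 ; hops seen [H2,H1,H2] ; pick H2
  Q 103.0.0.0: descend 0110011100000 ; hops seen [H2,H1,H2] ; pick H2
  - 103.0.0.0/12 clear@12
  add 103.7.192.0/20 -> H0 at depth 20
  add 158.185.0.0/16 -> H1 at depth 16
  Q 103.7.192.2: descend 01100111000001111100 ; hops seen [H2,H1,H0] ; pick H0
  Q 103.7.192.0: descend 01100111000001111100 ; hops seen [H2,H1,H0] ; pick H0
  Q 103.7.200.13: descend 011001110000011111001 ; hops seen [H2,H1,H0,H6] ; pick H6
  Q 158.185.0.1: descend 1001111010111001 ; hops seen [H2,H1] ; pick H1
  Q 158.185.25.30: descend 1001111010111001 ; hops seen [H2,H1] ; pick H1
  - 103.7.200.0/21 clear@21
  add 158.0.0.0/8 -> H6 at depth 8
  add 103.0.0.0/8 -> H0 at depth 8
  Q 158.185.128.233: descend 10011110101110011000000011101001 ; hops seen [H2,H6,H1,H4] ; pick H4
  add 158.185.128.232/29 -> H4 at depth 29
  add 0.0.0.0/0 -> H6 at depth 0
  add 0.0.0.0/0 -> H3 at depth 0

== LOOKUPS ==
["H4","H6","H6","H6","H6","H6","H2","H2","H0","H0","H6","H1","H1","H4"]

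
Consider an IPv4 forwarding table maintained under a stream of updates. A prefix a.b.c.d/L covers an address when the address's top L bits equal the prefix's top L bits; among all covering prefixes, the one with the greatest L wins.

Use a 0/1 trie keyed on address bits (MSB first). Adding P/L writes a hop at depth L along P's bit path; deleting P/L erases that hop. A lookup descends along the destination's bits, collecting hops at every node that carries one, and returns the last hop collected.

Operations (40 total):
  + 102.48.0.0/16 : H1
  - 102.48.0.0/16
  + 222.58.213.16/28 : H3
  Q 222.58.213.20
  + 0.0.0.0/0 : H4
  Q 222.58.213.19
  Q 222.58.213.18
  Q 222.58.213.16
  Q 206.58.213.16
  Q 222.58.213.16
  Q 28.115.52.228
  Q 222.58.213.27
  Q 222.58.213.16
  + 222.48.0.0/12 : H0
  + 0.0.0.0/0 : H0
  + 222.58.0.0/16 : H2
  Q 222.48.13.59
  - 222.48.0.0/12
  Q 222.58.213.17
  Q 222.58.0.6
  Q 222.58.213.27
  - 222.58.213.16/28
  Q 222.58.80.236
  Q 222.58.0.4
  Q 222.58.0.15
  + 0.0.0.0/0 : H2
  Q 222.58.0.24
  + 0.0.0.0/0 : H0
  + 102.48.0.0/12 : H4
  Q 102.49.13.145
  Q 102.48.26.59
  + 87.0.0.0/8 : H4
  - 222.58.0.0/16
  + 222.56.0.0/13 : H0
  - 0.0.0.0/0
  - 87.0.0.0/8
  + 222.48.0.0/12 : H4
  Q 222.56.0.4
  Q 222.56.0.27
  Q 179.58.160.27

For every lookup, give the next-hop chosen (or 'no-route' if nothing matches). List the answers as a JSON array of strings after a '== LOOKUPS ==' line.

Apply in order:
  + 102.48.0.0/16 (H1) depth=16
  - 102.48.0.0/16 clear@16
  + 222.58.213.16/28 (H3) depth=28
  ? 222.58.213.20  path d0:-→d1:-→d2:-→d3:-→d4:-→d5:-→d6:-→d7:-→d8:-→d9:-→d10:-→d11:-→d12:-→d13:-→d14:-→d15:-→d16:-→d17:-→d18:-→d19:-→d20:-→d21:-→d22:-→d23:-→d24:-→d25:-→d26:-→d27:-→d28:H3  best=H3
  + 0.0.0.0/0 (H4) depth=0
  ? 222.58.213.19  path d0:H4→d1:-→d2:-→d3:-→d4:-→d5:-→d6:-→d7:-→d8:-→d9:-→d10:-→d11:-→d12:-→d13:-→d14:-→d15:-→d16:-→d17:-→d18:-→d19:-→d20:-→d21:-→d22:-→d23:-→d24:-→d25:-→d26:-→d27:-→d28:H3  best=H3
  ? 222.58.213.18  path d0:H4→d1:-→d2:-→d3:-→d4:-→d5:-→d6:-→d7:-→d8:-→d9:-→d10:-→d11:-→d12:-→d13:-→d14:-→d15:-→d16:-→d17:-→d18:-→d19:-→d20:-→d21:-→d22:-→d23:-→d24:-→d25:-→d26:-→d27:-→d28:H3  best=H3
  ? 222.58.213.16  path d0:H4→d1:-→d2:-→d3:-→d4:-→d5:-→d6:-→d7:-→d8:-→d9:-→d10:-→d11:-→d12:-→d13:-→d14:-→d15:-→d16:-→d17:-→d18:-→d19:-→d20:-→d21:-→d22:-→d23:-→d24:-→d25:-→d26:-→d27:-→d28:H3  best=H3
  ? 206.58.213.16  path d0:H4→d1:-→d2:-→d3:-  best=H4
  ? 222.58.213.16  path d0:H4→d1:-→d2:-→d3:-→d4:-→d5:-→d6:-→d7:-→d8:-→d9:-→d10:-→d11:-→d12:-→d13:-→d14:-→d15:-→d16:-→d17:-→d18:-→d19:-→d20:-→d21:-→d22:-→d23:-→d24:-→d25:-→d26:-→d27:-→d28:H3  best=H3
  ? 28.115.52.228  path d0:H4→d1:-  best=H4
  ? 222.58.213.27  path d0:H4→d1:-→d2:-→d3:-→d4:-→d5:-→d6:-→d7:-→d8:-→d9:-→d10:-→d11:-→d12:-→d13:-→d14:-→d15:-→d16:-→d17:-→d18:-→d19:-→d20:-→d21:-→d22:-→d23:-→d24:-→d25:-→d26:-→d27:-→d28:H3  best=H3
  ? 222.58.213.16  path d0:H4→d1:-→d2:-→d3:-→d4:-→d5:-→d6:-→d7:-→d8:-→d9:-→d10:-→d11:-→d12:-→d13:-→d14:-→d15:-→d16:-→d17:-→d18:-→d19:-→d20:-→d21:-→d22:-→d23:-→d24:-→d25:-→d26:-→d27:-→d28:H3  best=H3
  + 222.48.0.0/12 (H0) depth=12
  + 0.0.0.0/0 (H0) depth=0
  + 222.58.0.0/16 (H2) depth=16
  ? 222.48.13.59  path d0:H0→d1:-→d2:-→d3:-→d4:-→d5:-→d6:-→d7:-→d8:-→d9:-→d10:-→d11:-→d12:H0  best=H0
  - 222.48.0.0/12 clear@12
  ? 222.58.213.17  path d0:H0→d1:-→d2:-→d3:-→d4:-→d5:-→d6:-→d7:-→d8:-→d9:-→d10:-→d11:-→d12:-→d13:-→d14:-→d15:-→d16:H2→d17:-→d18:-→d19:-→d20:-→d21:-→d22:-→d23:-→d24:-→d25:-→d26:-→d27:-→d28:H3  best=H3
  ? 222.58.0.6  path d0:H0→d1:-→d2:-→d3:-→d4:-→d5:-→d6:-→d7:-→d8:-→d9:-→d10:-→d11:-→d12:-→d13:-→d14:-→d15:-→d16:H2  best=H2
  ? 222.58.213.27  path d0:H0→d1:-→d2:-→d3:-→d4:-→d5:-→d6:-→d7:-→d8:-→d9:-→d10:-→d11:-→d12:-→d13:-→d14:-→d15:-→d16:H2→d17:-→d18:-→d19:-→d20:-→d21:-→d22:-→d23:-→d24:-→d25:-→d26:-→d27:-→d28:H3  best=H3
  - 222.58.213.16/28 clear@28
  ? 222.58.80.236  path d0:H0→d1:-→d2:-→d3:-→d4:-→d5:-→d6:-→d7:-→d8:-→d9:-→d10:-→d11:-→d12:-→d13:-→d14:-→d15:-→d16:H2  best=H2
  ? 222.58.0.4  path d0:H0→d1:-→d2:-→d3:-→d4:-→d5:-→d6:-→d7:-→d8:-→d9:-→d10:-→d11:-→d12:-→d13:-→d14:-→d15:-→d16:H2  best=H2
  ? 222.58.0.15  path d0:H0→d1:-→d2:-→d3:-→d4:-→d5:-→d6:-→d7:-→d8:-→d9:-→d10:-→d11:-→d12:-→d13:-→d14:-→d15:-→d16:H2  best=H2
  + 0.0.0.0/0 (H2) depth=0
  ? 222.58.0.24  path d0:H2→d1:-→d2:-→d3:-→d4:-→d5:-→d6:-→d7:-→d8:-→d9:-→d10:-→d11:-→d12:-→d13:-→d14:-→d15:-→d16:H2  best=H2
  + 0.0.0.0/0 (H0) depth=0
  + 102.48.0.0/12 (H4) depth=12
  ? 102.49.13.145  path d0:H0→d1:-→d2:-→d3:-→d4:-→d5:-→d6:-→d7:-→d8:-→d9:-→d10:-→d11:-→d12:H4→d13:-→d14:-→d15:-  best=H4
  ? 102.48.26.59  path d0:H0→d1:-→d2:-→d3:-→d4:-→d5:-→d6:-→d7:-→d8:-→d9:-→d10:-→d11:-→d12:H4→d13:-→d14:-→d15:-→d16:-  best=H4
  + 87.0.0.0/8 (H4) depth=8
  - 222.58.0.0/16 clear@16
  + 222.56.0.0/13 (H0) depth=13
  - 0.0.0.0/0 clear@0
  - 87.0.0.0/8 clear@8
  + 222.48.0.0/12 (H4) depth=12
  ? 222.56.0.4  path d0:-→d1:-→d2:-→d3:-→d4:-→d5:-→d6:-→d7:-→d8:-→d9:-→d10:-→d11:-→d12:H4→d13:H0→d14:-  best=H0
  ? 222.56.0.27  path d0:-→d1:-→d2:-→d3:-→d4:-→d5:-→d6:-→d7:-→d8:-→d9:-→d10:-→d11:-→d12:H4→d13:H0→d14:-  best=H0
  ? 179.58.160.27  path d0:-→d1:-  best=no-route

== LOOKUPS ==
["H3","H3","H3","H3","H4","H3","H4","H3","H3","H0","H3","H2","H3","H2","H2","H2","H2","H4","H4","H0","H0","no-route"]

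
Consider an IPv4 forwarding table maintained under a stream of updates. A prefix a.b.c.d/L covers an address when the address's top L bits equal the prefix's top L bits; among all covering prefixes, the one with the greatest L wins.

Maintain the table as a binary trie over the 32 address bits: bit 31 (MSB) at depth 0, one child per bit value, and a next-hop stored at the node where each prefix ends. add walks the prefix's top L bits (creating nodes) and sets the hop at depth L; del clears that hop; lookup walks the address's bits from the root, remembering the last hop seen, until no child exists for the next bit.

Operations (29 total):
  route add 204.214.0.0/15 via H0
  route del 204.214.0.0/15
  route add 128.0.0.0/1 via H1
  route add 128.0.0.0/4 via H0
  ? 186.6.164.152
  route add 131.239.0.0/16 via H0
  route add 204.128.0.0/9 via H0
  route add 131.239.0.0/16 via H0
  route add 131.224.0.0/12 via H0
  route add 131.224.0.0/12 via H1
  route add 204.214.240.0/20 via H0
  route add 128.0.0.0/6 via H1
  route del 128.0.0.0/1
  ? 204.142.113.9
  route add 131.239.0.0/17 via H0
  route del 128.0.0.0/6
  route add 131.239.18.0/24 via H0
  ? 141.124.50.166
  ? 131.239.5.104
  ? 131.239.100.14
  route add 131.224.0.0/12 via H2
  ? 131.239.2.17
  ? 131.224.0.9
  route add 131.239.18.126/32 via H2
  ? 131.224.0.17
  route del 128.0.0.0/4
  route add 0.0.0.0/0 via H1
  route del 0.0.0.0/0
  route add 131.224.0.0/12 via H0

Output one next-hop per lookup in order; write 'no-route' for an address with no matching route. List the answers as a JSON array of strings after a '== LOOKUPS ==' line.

Process each operation:
  add 204.214.0.0/15 -> H0 at depth 15
  - 204.214.0.0/15 clear@15
  add 128.0.0.0/1 -> H1 at depth 1
  add 128.0.0.0/4 -> H0 at depth 4
  lookup 186.6.164.152: bits 10 walk d0:-→d1:H1→d2:- -> H1
  add 131.239.0.0/16 -> H0 at depth 16
  add 204.128.0.0/9 -> H0 at depth 9
  add 131.239.0.0/16 -> H0 at depth 16
  add 131.224.0.0/12 -> H0 at depth 12
  add 131.224.0.0/12 -> H1 at depth 12
  add 204.214.240.0/20 -> H0 at depth 20
  add 128.0.0.0/6 -> H1 at depth 6
  - 128.0.0.0/1 clear@1
  lookup 204.142.113.9: bits 110011001 walk d0:-→d1:-→d2:-→d3:-→d4:-→d5:-→d6:-→d7:-→d8:-→d9:H0 -> H0
  add 131.239.0.0/17 -> H0 at depth 17
  - 128.0.0.0/6 clear@6
  add 131.239.18.0/24 -> H0 at depth 24
  lookup 141.124.50.166: bits 1000 walk d0:-→d1:-→d2:-→d3:-→d4:H0 -> H0
  lookup 131.239.5.104: bits 1000001111101111000 walk d0:-→d1:-→d2:-→d3:-→d4:H0→d5:-→d6:-→d7:-→d8:-→d9:-→d10:-→d11:-→d12:H1→d13:-→d14:-→d15:-→d16:H0→d17:H0→d18:-→d19:- -> H0
  lookup 131.239.100.14: bits 10000011111011110 walk d0:-→d1:-→d2:-→d3:-→d4:H0→d5:-→d6:-→d7:-→d8:-→d9:-→d10:-→d11:-→d12:H1→d13:-→d14:-→d15:-→d16:H0→d17:H0 -> H0
  add 131.224.0.0/12 -> H2 at depth 12
  lookup 131.239.2.17: bits 1000001111101111000 walk d0:-→d1:-→d2:-→d3:-→d4:H0→d5:-→d6:-→d7:-→d8:-→d9:-→d10:-→d11:-→d12:H2→d13:-→d14:-→d15:-→d16:H0→d17:H0→d18:-→d19:- -> H0
  lookup 131.224.0.9: bits 100000111110 walk d0:-→d1:-→d2:-→d3:-→d4:H0→d5:-→d6:-→d7:-→d8:-→d9:-→d10:-→d11:-→d12:H2 -> H2
  add 131.239.18.126/32 -> H2 at depth 32
  lookup 131.224.0.17: bits 100000111110 walk d0:-→d1:-→d2:-→d3:-→d4:H0→d5:-→d6:-→d7:-→d8:-→d9:-→d10:-→d11:-→d12:H2 -> H2
  - 128.0.0.0/4 clear@4
  add 0.0.0.0/0 -> H1 at depth 0
  - 0.0.0.0/0 clear@0
  add 131.224.0.0/12 -> H0 at depth 12

== LOOKUPS ==
["H1","H0","H0","H0","H0","H0","H2","H2"]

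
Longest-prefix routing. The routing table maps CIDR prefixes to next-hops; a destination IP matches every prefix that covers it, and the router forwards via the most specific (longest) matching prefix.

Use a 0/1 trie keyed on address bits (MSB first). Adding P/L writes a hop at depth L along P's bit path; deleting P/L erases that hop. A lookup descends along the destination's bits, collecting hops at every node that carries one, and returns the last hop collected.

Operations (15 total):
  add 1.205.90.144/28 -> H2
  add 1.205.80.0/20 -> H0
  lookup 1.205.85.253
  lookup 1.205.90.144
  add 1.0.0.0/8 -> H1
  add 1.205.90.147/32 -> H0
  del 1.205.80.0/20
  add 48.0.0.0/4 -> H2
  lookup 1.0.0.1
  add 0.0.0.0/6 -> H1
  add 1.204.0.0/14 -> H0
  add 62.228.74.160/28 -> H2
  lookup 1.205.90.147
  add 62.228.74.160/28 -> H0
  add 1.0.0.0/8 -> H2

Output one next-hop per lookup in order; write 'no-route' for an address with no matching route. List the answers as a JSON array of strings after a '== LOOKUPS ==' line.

Apply in order:
  + 1.205.90.144/28 (H2) depth=28
  + 1.205.80.0/20 (H0) depth=20
  lookup 1.205.85.253: bits 00000001110011010101 walk d0:-→d1:-→d2:-→d3:-→d4:-→d5:-→d6:-→d7:-→d8:-→d9:-→d10:-→d11:-→d12:-→d13:-→d14:-→d15:-→d16:-→d17:-→d18:-→d19:-→d20:H0 -> H0
  lookup 1.205.90.144: bits 0000000111001101010110101001 walk d0:-→d1:-→d2:-→d3:-→d4:-→d5:-→d6:-→d7:-→d8:-→d9:-→d10:-→d11:-→d12:-→d13:-→d14:-→d15:-→d16:-→d17:-→d18:-→d19:-→d20:H0→d21:-→d22:-→d23:-→d24:-→d25:-→d26:-→d27:-→d28:H2 -> H2
  + 1.0.0.0/8 (H1) depth=8
  + 1.205.90.147/32 (H0) depth=32
  - 1.205.80.0/20 clear@20
  + 48.0.0.0/4 (H2) depth=4
  lookup 1.0.0.1: bits 00000001 walk d0:-→d1:-→d2:-→d3:-→d4:-→d5:-→d6:-→d7:-→d8:H1 -> H1
  + 0.0.0.0/6 (H1) depth=6
  + 1.204.0.0/14 (H0) depth=14
  + 62.228.74.160/28 (H2) depth=28
  lookup 1.205.90.147: bits 00000001110011010101101010010011 walk d0:-→d1:-→d2:-→d3:-→d4:-→d5:-→d6:H1→d7:-→d8:H1→d9:-→d10:-→d11:-→d12:-→d13:-→d14:H0→d15:-→d16:-→d17:-→d18:-→d19:-→d20:-→d21:-→d22:-→d23:-→d24:-→d25:-→d26:-→d27:-→d28:H2→d29:-→d30:-→d31:-→d32:H0 -> H0
  + 62.228.74.160/28 (H0) depth=28
  + 1.0.0.0/8 (H2) depth=8

== LOOKUPS ==
["H0","H2","H1","H0"]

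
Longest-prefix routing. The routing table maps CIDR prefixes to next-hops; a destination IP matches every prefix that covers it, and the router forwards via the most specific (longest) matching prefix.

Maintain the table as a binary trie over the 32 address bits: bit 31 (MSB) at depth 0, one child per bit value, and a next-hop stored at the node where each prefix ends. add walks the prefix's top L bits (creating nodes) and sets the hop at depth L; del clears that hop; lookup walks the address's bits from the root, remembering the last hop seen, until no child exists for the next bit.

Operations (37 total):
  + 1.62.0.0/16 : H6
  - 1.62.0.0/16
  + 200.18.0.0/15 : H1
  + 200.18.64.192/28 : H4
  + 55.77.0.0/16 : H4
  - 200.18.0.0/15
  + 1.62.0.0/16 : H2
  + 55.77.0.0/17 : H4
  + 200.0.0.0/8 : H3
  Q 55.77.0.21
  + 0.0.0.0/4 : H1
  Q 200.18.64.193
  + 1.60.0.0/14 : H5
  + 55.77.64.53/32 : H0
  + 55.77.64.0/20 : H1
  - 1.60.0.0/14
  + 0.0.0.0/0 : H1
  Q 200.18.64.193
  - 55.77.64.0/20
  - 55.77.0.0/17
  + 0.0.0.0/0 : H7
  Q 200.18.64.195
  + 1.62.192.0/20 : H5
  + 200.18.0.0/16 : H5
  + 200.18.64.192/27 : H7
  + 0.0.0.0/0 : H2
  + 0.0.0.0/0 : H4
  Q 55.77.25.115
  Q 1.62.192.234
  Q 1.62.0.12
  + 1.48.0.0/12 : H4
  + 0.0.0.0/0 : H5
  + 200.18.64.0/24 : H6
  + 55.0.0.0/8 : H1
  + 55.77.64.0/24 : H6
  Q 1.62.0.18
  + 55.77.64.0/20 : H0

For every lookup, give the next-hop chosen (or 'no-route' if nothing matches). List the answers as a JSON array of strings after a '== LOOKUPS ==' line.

Trace:
  + 1.62.0.0/16 (H6) depth=16
  - 1.62.0.0/16 clear@16
  + 200.18.0.0/15 (H1) depth=15
  + 200.18.64.192/28 (H4) depth=28
  + 55.77.0.0/16 (H4) depth=16
  - 200.18.0.0/15 clear@15
  + 1.62.0.0/16 (H2) depth=16
  + 55.77.0.0/17 (H4) depth=17
  + 200.0.0.0/8 (H3) depth=8
  lookup 55.77.0.21: bits 00110111010011010 walk d0:-→d1:-→d2:-→d3:-→d4:-→d5:-→d6:-→d7:-→d8:-→d9:-→d10:-→d11:-→d12:-→d13:-→d14:-→d15:-→d16:H4→d17:H4 -> H4
  + 0.0.0.0/4 (H1) depth=4
  lookup 200.18.64.193: bits 1100100000010010010000001100 walk d0:-→d1:-→d2:-→d3:-→d4:-→d5:-→d6:-→d7:-→d8:H3→d9:-→d10:-→d11:-→d12:-→d13:-→d14:-→d15:-→d16:-→d17:-→d18:-→d19:-→d20:-→d21:-→d22:-→d23:-→d24:-→d25:-→d26:-→d27:-→d28:H4 -> H4
  + 1.60.0.0/14 (H5) depth=14
  + 55.77.64.53/32 (H0) depth=32
  + 55.77.64.0/20 (H1) depth=20
  - 1.60.0.0/14 clear@14
  + 0.0.0.0/0 (H1) depth=0
  lookup 200.18.64.193: bits 1100100000010010010000001100 walk d0:H1→d1:-→d2:-→d3:-→d4:-→d5:-→d6:-→d7:-→d8:H3→d9:-→d10:-→d11:-→d12:-→d13:-→d14:-→d15:-→d16:-→d17:-→d18:-→d19:-→d20:-→d21:-→d22:-→d23:-→d24:-→d25:-→d26:-→d27:-→d28:H4 -> H4
  - 55.77.64.0/20 clear@20
  - 55.77.0.0/17 clear@17
  + 0.0.0.0/0 (H7) depth=0
  lookup 200.18.64.195: bits 1100100000010010010000001100 walk d0:H7→d1:-→d2:-→d3:-→d4:-→d5:-→d6:-→d7:-→d8:H3→d9:-→d10:-→d11:-→d12:-→d13:-→d14:-→d15:-→d16:-→d17:-→d18:-→d19:-→d20:-→d21:-→d22:-→d23:-→d24:-→d25:-→d26:-→d27:-→d28:H4 -> H4
  + 1.62.192.0/20 (H5) depth=20
  + 200.18.0.0/16 (H5) depth=16
  + 200.18.64.192/27 (H7) depth=27
  + 0.0.0.0/0 (H2) depth=0
  + 0.0.0.0/0 (H4) depth=0
  lookup 55.77.25.115: bits 00110111010011010 walk d0:H4→d1:-→d2:-→d3:-→d4:-→d5:-→d6:-→d7:-→d8:-→d9:-→d10:-→d11:-→d12:-→d13:-→d14:-→d15:-→d16:H4→d17:- -> H4
  lookup 1.62.192.234: bits 00000001001111101100 walk d0:H4→d1:-→d2:-→d3:-→d4:H1→d5:-→d6:-→d7:-→d8:-→d9:-→d10:-→d11:-→d12:-→d13:-→d14:-→d15:-→d16:H2→d17:-→d18:-→d19:-→d20:H5 -> H5
  lookup 1.62.0.12: bits 0000000100111110 walk d0:H4→d1:-→d2:-→d3:-→d4:H1→d5:-→d6:-→d7:-→d8:-→d9:-→d10:-→d11:-→d12:-→d13:-→d14:-→d15:-→d16:H2 -> H2
  + 1.48.0.0/12 (H4) depth=12
  + 0.0.0.0/0 (H5) depth=0
  + 200.18.64.0/24 (H6) depth=24
  + 55.0.0.0/8 (H1) depth=8
  + 55.77.64.0/24 (H6) depth=24
  lookup 1.62.0.18: bits 0000000100111110 walk d0:H5→d1:-→d2:-→d3:-→d4:H1→d5:-→d6:-→d7:-→d8:-→d9:-→d10:-→d11:-→d12:H4→d13:-→d14:-→d15:-→d16:H2 -> H2
  + 55.77.64.0/20 (H0) depth=20

== LOOKUPS ==
["H4","H4","H4","H4","H4","H5","H2","H2"]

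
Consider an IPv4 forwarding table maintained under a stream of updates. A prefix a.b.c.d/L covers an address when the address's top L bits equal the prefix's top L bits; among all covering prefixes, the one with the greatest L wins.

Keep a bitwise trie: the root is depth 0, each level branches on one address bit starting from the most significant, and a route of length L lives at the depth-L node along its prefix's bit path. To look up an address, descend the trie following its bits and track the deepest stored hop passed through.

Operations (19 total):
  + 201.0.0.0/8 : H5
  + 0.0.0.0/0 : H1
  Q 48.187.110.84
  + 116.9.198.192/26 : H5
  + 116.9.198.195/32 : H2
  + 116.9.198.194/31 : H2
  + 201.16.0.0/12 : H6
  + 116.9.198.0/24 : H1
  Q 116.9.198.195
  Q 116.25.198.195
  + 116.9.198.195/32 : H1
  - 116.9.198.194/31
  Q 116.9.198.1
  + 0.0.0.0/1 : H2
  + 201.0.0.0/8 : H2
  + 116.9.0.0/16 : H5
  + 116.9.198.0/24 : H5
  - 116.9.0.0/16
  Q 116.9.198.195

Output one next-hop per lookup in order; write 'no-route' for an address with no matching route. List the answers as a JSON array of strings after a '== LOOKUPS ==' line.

Apply in order:
  add 201.0.0.0/8 -> H5 at depth 8
  add 0.0.0.0/0 -> H1 at depth 0
  ? 48.187.110.84  path d0:H1  best=H1
  add 116.9.198.192/26 -> H5 at depth 26
  add 116.9.198.195/32 -> H2 at depth 32
  add 116.9.198.194/31 -> H2 at depth 31
  add 201.16.0.0/12 -> H6 at depth 12
  add 116.9.198.0/24 -> H1 at depth 24
  ? 116.9.198.195  path d0:H1→d1:-→d2:-→d3:-→d4:-→d5:-→d6:-→d7:-→d8:-→d9:-→d10:-→d11:-→d12:-→d13:-→d14:-→d15:-→d16:-→d17:-→d18:-→d19:-→d20:-→d21:-→d22:-→d23:-→d24:H1→d25:-→d26:H5→d27:-→d28:-→d29:-→d30:-→d31:H2→d32:H2  best=H2
  ? 116.25.198.195  path d0:H1→d1:-→d2:-→d3:-→d4:-→d5:-→d6:-→d7:-→d8:-→d9:-→d10:-→d11:-  best=H1
  add 116.9.198.195/32 -> H1 at depth 32
  - 116.9.198.194/31 clear@31
  ? 116.9.198.1  path d0:H1→d1:-→d2:-→d3:-→d4:-→d5:-→d6:-→d7:-→d8:-→d9:-→d10:-→d11:-→d12:-→d13:-→d14:-→d15:-→d16:-→d17:-→d18:-→d19:-→d20:-→d21:-→d22:-→d23:-→d24:H1  best=H1
  add 0.0.0.0/1 -> H2 at depth 1
  add 201.0.0.0/8 -> H2 at depth 8
  add 116.9.0.0/16 -> H5 at depth 16
  add 116.9.198.0/24 -> H5 at depth 24
  - 116.9.0.0/16 clear@16
  ? 116.9.198.195  path d0:H1→d1:H2→d2:-→d3:-→d4:-→d5:-→d6:-→d7:-→d8:-→d9:-→d10:-→d11:-→d12:-→d13:-→d14:-→d15:-→d16:-→d17:-→d18:-→d19:-→d20:-→d21:-→d22:-→d23:-→d24:H5→d25:-→d26:H5→d27:-→d28:-→d29:-→d30:-→d31:-→d32:H1  best=H1

== LOOKUPS ==
["H1","H2","H1","H1","H1"]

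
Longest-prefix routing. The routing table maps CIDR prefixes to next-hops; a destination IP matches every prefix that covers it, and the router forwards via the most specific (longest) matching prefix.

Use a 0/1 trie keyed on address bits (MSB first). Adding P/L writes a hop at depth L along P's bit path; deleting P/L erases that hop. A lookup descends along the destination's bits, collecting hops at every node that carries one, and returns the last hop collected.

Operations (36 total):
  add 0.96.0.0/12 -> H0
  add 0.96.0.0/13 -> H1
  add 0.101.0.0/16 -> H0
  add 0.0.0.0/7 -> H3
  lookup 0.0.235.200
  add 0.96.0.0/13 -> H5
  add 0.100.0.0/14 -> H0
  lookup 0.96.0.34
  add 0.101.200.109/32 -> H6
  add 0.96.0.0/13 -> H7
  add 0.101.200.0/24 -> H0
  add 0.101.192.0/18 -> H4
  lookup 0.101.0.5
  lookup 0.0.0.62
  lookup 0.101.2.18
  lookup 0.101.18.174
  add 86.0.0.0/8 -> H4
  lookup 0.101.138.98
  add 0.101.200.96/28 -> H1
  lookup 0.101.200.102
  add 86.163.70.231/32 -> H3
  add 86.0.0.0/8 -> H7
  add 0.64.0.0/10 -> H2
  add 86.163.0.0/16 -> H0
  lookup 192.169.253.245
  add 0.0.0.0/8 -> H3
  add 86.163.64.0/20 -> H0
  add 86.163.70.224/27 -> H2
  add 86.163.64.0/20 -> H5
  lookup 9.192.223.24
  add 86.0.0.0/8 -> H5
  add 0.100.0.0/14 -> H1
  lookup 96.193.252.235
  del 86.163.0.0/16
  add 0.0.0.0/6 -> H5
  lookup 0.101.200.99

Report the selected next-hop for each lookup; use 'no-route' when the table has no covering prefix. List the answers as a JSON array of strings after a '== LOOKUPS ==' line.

Trace:
  + 0.96.0.0/12 (H0) depth=12
  + 0.96.0.0/13 (H1) depth=13
  + 0.101.0.0/16 (H0) depth=16
  + 0.0.0.0/7 (H3) depth=7
  lookup 0.0.235.200: bits 000000000 walk d0:-→d1:-→d2:-→d3:-→d4:-→d5:-→d6:-→d7:H3→d8:-→d9:- -> H3
  + 0.96.0.0/13 (H5) depth=13
  + 0.100.0.0/14 (H0) depth=14
  lookup 0.96.0.34: bits 0000000001100 walk d0:-→d1:-→d2:-→d3:-→d4:-→d5:-→d6:-→d7:H3→d8:-→d9:-→d10:-→d11:-→d12:H0→d13:H5 -> H5
  + 0.101.200.109/32 (H6) depth=32
  + 0.96.0.0/13 (H7) depth=13
  + 0.101.200.0/24 (H0) depth=24
  + 0.101.192.0/18 (H4) depth=18
  lookup 0.101.0.5: bits 0000000001100101 walk d0:-→d1:-→d2:-→d3:-→d4:-→d5:-→d6:-→d7:H3→d8:-→d9:-→d10:-→d11:-→d12:H0→d13:H7→d14:H0→d15:-→d16:H0 -> H0
  lookup 0.0.0.62: bits 000000000 walk d0:-→d1:-→d2:-→d3:-→d4:-→d5:-→d6:-→d7:H3→d8:-→d9:- -> H3
  lookup 0.101.2.18: bits 0000000001100101 walk d0:-→d1:-→d2:-→d3:-→d4:-→d5:-→d6:-→d7:H3→d8:-→d9:-→d10:-→d11:-→d12:H0→d13:H7→d14:H0→d15:-→d16:H0 -> H0
  lookup 0.101.18.174: bits 0000000001100101 walk d0:-→d1:-→d2:-→d3:-→d4:-→d5:-→d6:-→d7:H3→d8:-→d9:-→d10:-→d11:-→d12:H0→d13:H7→d14:H0→d15:-→d16:H0 -> H0
  + 86.0.0.0/8 (H4) depth=8
  lookup 0.101.138.98: bits 00000000011001011 walk d0:-→d1:-→d2:-→d3:-→d4:-→d5:-→d6:-→d7:H3→d8:-→d9:-→d10:-→d11:-→d12:H0→d13:H7→d14:H0→d15:-→d16:H0→d17:- -> H0
  + 0.101.200.96/28 (H1) depth=28
  lookup 0.101.200.102: bits 0000000001100101110010000110 walk d0:-→d1:-→d2:-→d3:-→d4:-→d5:-→d6:-→d7:H3→d8:-→d9:-→d10:-→d11:-→d12:H0→d13:H7→d14:H0→d15:-→d16:H0→d17:-→d18:H4→d19:-→d20:-→d21:-→d22:-→d23:-→d24:H0→d25:-→d26:-→d27:-→d28:H1 -> H1
  + 86.163.70.231/32 (H3) depth=32
  + 86.0.0.0/8 (H7) depth=8
  + 0.64.0.0/10 (H2) depth=10
  + 86.163.0.0/16 (H0) depth=16
  lookup 192.169.253.245: bits ε walk d0:- -> no-route
  + 0.0.0.0/8 (H3) depth=8
  + 86.163.64.0/20 (H0) depth=20
  + 86.163.70.224/27 (H2) depth=27
  + 86.163.64.0/20 (H5) depth=20
  lookup 9.192.223.24: bits 0000 walk d0:-→d1:-→d2:-→d3:-→d4:- -> no-route
  + 86.0.0.0/8 (H5) depth=8
  + 0.100.0.0/14 (H1) depth=14
  lookup 96.193.252.235: bits 01 walk d0:-→d1:-→d2:- -> no-route
  del 86.163.0.0/16 (clear depth 16)
  + 0.0.0.0/6 (H5) depth=6
  lookup 0.101.200.99: bits 0000000001100101110010000110 walk d0:-→d1:-→d2:-→d3:-→d4:-→d5:-→d6:H5→d7:H3→d8:H3→d9:-→d10:H2→d11:-→d12:H0→d13:H7→d14:H1→d15:-→d16:H0→d17:-→d18:H4→d19:-→d20:-→d21:-→d22:-→d23:-→d24:H0→d25:-→d26:-→d27:-→d28:H1 -> H1

== LOOKUPS ==
["H3","H5","H0","H3","H0","H0","H0","H1","no-route","no-route","no-route","H1"]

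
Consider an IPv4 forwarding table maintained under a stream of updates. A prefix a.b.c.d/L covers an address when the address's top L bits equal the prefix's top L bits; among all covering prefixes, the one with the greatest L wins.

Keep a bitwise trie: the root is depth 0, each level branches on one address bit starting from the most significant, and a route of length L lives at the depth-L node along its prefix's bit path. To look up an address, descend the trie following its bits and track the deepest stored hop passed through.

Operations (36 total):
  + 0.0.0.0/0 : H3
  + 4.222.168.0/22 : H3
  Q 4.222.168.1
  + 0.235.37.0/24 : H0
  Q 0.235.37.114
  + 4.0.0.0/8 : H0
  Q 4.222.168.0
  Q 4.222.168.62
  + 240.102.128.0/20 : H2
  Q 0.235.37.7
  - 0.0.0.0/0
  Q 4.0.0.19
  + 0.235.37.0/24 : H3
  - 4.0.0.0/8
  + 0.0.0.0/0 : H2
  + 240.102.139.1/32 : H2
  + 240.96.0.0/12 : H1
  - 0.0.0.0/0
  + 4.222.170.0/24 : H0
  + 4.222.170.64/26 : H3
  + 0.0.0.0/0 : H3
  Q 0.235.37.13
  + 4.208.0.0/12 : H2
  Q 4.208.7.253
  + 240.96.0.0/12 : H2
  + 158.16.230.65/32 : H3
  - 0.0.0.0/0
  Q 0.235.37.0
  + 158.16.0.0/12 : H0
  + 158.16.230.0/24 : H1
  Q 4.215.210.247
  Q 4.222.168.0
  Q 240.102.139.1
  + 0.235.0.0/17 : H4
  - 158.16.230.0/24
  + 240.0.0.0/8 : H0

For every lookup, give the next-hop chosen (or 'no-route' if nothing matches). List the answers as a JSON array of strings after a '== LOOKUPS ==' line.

Process each operation:
  add 0.0.0.0/0 -> H3 at depth 0
  add 4.222.168.0/22 -> H3 at depth 22
  Q 4.222.168.1: descend 0000010011011110101010 ; hops seen [H3,H3] ; pick H3
  add 0.235.37.0/24 -> H0 at depth 24
  Q 0.235.37.114: descend 000000001110101100100101 ; hops seen [H3,H0] ; pick H0
  add 4.0.0.0/8 -> H0 at depth 8
  Q 4.222.168.0: descend 0000010011011110101010 ; hops seen [H3,H0,H3] ; pick H3
  Q 4.222.168.62: descend 0000010011011110101010 ; hops seen [H3,H0,H3] ; pick H3
  add 240.102.128.0/20 -> H2 at depth 20
  Q 0.235.37.7: descend 000000001110101100100101 ; hops seen [H3,H0] ; pick H0
  del 0.0.0.0/0 (clear depth 0)
  Q 4.0.0.19: descend 00000100 ; hops seen [H0] ; pick H0
  add 0.235.37.0/24 -> H3 at depth 24
  del 4.0.0.0/8 (clear depth 8)
  add 0.0.0.0/0 -> H2 at depth 0
  add 240.102.139.1/32 -> H2 at depth 32
  add 240.96.0.0/12 -> H1 at depth 12
  del 0.0.0.0/0 (clear depth 0)
  add 4.222.170.0/24 -> H0 at depth 24
  add 4.222.170.64/26 -> H3 at depth 26
  add 0.0.0.0/0 -> H3 at depth 0
  Q 0.235.37.13: descend 000000001110101100100101 ; hops seen [H3,H3] ; pick H3
  add 4.208.0.0/12 -> H2 at depth 12
  Q 4.208.7.253: descend 000001001101 ; hops seen [H3,H2] ; pick H2
  add 240.96.0.0/12 -> H2 at depth 12
  add 158.16.230.65/32 -> H3 at depth 32
  del 0.0.0.0/0 (clear depth 0)
  Q 0.235.37.0: descend 000000001110101100100101 ; hops seen [H3] ; pick H3
  add 158.16.0.0/12 -> H0 at depth 12
  add 158.16.230.0/24 -> H1 at depth 24
  Q 4.215.210.247: descend 000001001101 ; hops seen [H2] ; pick H2
  Q 4.222.168.0: descend 0000010011011110101010 ; hops seen [H2,H3] ; pick H3
  Q 240.102.139.1: descend 11110000011001101000101100000001 ; hops seen [H2,H2,H2] ; pick H2
  add 0.235.0.0/17 -> H4 at depth 17
  del 158.16.230.0/24 (clear depth 24)
  add 240.0.0.0/8 -> H0 at depth 8

== LOOKUPS ==
["H3","H0","H3","H3","H0","H0","H3","H2","H3","H2","H3","H2"]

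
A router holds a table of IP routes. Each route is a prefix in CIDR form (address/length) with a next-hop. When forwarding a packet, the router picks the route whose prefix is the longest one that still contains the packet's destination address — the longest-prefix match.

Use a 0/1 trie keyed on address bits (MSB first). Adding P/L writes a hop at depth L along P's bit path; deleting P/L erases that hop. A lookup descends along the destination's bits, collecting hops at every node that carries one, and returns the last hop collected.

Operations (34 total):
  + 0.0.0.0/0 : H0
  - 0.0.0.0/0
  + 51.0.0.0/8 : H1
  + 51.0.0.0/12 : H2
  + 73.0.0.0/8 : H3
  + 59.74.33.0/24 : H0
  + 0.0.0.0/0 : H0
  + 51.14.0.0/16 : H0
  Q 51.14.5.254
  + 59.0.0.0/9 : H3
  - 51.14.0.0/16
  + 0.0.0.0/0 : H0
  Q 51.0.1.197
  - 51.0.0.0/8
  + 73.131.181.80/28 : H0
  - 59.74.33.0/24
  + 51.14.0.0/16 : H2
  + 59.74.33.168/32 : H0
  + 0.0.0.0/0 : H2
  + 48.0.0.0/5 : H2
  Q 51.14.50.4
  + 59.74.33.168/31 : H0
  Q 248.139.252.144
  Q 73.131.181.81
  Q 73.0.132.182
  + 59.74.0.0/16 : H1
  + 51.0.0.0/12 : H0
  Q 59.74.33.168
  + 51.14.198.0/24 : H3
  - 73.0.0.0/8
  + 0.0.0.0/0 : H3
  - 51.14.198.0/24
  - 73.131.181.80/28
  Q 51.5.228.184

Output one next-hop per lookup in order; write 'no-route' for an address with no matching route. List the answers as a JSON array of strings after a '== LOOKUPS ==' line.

Process each operation:
  + 0.0.0.0/0 (H0) depth=0
  - 0.0.0.0/0 clear@0
  + 51.0.0.0/8 (H1) depth=8
  + 51.0.0.0/12 (H2) depth=12
  + 73.0.0.0/8 (H3) depth=8
  + 59.74.33.0/24 (H0) depth=24
  + 0.0.0.0/0 (H0) depth=0
  + 51.14.0.0/16 (H0) depth=16
  lookup 51.14.5.254: bits 0011001100001110 walk d0:H0→d1:-→d2:-→d3:-→d4:-→d5:-→d6:-→d7:-→d8:H1→d9:-→d10:-→d11:-→d12:H2→d13:-→d14:-→d15:-→d16:H0 -> H0
  + 59.0.0.0/9 (H3) depth=9
  - 51.14.0.0/16 clear@16
  + 0.0.0.0/0 (H0) depth=0
  lookup 51.0.1.197: bits 001100110000 walk d0:H0→d1:-→d2:-→d3:-→d4:-→d5:-→d6:-→d7:-→d8:H1→d9:-→d10:-→d11:-→d12:H2 -> H2
  - 51.0.0.0/8 clear@8
  + 73.131.181.80/28 (H0) depth=28
  - 59.74.33.0/24 clear@24
  + 51.14.0.0/16 (H2) depth=16
  + 59.74.33.168/32 (H0) depth=32
  + 0.0.0.0/0 (H2) depth=0
  + 48.0.0.0/5 (H2) depth=5
  lookup 51.14.50.4: bits 0011001100001110 walk d0:H2→d1:-→d2:-→d3:-→d4:-→d5:H2→d6:-→d7:-→d8:-→d9:-→d10:-→d11:-→d12:H2→d13:-→d14:-→d15:-→d16:H2 -> H2
  + 59.74.33.168/31 (H0) depth=31
  lookup 248.139.252.144: bits ε walk d0:H2 -> H2
  lookup 73.131.181.81: bits 0100100110000011101101010101 walk d0:H2→d1:-→d2:-→d3:-→d4:-→d5:-→d6:-→d7:-→d8:H3→d9:-→d10:-→d11:-→d12:-→d13:-→d14:-→d15:-→d16:-→d17:-→d18:-→d19:-→d20:-→d21:-→d22:-→d23:-→d24:-→d25:-→d26:-→d27:-→d28:H0 -> H0
  lookup 73.0.132.182: bits 01001001 walk d0:H2→d1:-→d2:-→d3:-→d4:-→d5:-→d6:-→d7:-→d8:H3 -> H3
  + 59.74.0.0/16 (H1) depth=16
  + 51.0.0.0/12 (H0) depth=12
  lookup 59.74.33.168: bits 00111011010010100010000110101000 walk d0:H2→d1:-→d2:-→d3:-→d4:-→d5:-→d6:-→d7:-→d8:-→d9:H3→d10:-→d11:-→d12:-→d13:-→d14:-→d15:-→d16:H1→d17:-→d18:-→d19:-→d20:-→d21:-→d22:-→d23:-→d24:-→d25:-→d26:-→d27:-→d28:-→d29:-→d30:-→d31:H0→d32:H0 -> H0
  + 51.14.198.0/24 (H3) depth=24
  - 73.0.0.0/8 clear@8
  + 0.0.0.0/0 (H3) depth=0
  - 51.14.198.0/24 clear@24
  - 73.131.181.80/28 clear@28
  lookup 51.5.228.184: bits 001100110000 walk d0:H3→d1:-→d2:-→d3:-→d4:-→d5:H2→d6:-→d7:-→d8:-→d9:-→d10:-→d11:-→d12:H0 -> H0

== LOOKUPS ==
["H0","H2","H2","H2","H0","H3","H0","H0"]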